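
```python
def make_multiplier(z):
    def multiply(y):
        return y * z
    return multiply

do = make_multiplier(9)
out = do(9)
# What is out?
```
81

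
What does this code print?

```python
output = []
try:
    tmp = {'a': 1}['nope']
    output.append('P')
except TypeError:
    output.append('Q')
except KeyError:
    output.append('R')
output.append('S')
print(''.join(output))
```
RS

KeyError is caught by its specific handler, not TypeError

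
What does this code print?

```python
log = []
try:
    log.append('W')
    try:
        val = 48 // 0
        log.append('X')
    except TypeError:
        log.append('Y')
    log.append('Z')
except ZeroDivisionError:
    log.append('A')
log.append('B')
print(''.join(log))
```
WAB

Inner handler doesn't match, propagates to outer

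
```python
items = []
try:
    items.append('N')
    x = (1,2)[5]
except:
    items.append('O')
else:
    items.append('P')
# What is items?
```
['N', 'O']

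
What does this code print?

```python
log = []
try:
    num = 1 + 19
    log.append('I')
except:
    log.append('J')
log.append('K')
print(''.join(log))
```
IK

No exception, try block completes normally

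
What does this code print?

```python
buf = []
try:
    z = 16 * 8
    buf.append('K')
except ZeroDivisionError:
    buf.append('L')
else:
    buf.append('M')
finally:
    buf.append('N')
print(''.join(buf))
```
KMN

else runs before finally when no exception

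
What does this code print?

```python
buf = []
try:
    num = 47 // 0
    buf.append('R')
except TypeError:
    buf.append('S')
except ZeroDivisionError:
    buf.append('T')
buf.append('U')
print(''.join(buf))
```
TU

ZeroDivisionError is caught by its specific handler, not TypeError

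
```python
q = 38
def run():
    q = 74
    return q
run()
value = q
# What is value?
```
38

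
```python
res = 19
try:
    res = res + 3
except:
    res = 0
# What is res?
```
22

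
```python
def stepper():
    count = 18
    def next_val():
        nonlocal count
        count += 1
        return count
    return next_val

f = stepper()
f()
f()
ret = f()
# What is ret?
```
21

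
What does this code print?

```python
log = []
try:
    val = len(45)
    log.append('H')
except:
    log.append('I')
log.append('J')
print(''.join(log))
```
IJ

Exception raised in try, caught by bare except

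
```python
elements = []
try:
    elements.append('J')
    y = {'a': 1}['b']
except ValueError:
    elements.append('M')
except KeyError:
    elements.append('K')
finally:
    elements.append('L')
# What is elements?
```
['J', 'K', 'L']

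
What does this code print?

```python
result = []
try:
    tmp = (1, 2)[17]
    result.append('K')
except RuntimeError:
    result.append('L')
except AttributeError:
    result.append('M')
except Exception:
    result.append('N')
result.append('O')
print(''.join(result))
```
NO

IndexError not specifically caught, falls to Exception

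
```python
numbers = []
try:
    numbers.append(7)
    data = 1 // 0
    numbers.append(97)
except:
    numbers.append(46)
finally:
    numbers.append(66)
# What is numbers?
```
[7, 46, 66]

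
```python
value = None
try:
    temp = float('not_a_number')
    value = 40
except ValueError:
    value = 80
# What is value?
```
80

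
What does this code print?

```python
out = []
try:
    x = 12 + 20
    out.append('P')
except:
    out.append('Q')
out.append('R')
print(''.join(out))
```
PR

No exception, try block completes normally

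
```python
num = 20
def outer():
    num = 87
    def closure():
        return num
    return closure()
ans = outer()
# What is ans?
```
87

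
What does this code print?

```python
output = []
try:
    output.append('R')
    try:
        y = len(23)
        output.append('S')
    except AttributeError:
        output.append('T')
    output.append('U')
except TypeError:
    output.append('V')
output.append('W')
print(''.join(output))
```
RVW

Inner handler doesn't match, propagates to outer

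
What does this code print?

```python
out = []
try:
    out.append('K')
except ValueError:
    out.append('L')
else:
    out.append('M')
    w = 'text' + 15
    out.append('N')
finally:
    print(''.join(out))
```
KM

Try succeeds, else appends 'M', TypeError in else is uncaught, finally prints before exception propagates ('N' never appended)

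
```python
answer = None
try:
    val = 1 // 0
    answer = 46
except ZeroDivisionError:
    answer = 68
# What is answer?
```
68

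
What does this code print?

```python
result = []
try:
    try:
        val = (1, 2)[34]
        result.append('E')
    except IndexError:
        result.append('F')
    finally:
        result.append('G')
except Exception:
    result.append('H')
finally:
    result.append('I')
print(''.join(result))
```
FGI

Both finally blocks run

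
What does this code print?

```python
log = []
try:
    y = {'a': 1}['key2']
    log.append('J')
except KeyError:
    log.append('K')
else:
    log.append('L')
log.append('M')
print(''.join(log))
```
KM

else block skipped when exception is caught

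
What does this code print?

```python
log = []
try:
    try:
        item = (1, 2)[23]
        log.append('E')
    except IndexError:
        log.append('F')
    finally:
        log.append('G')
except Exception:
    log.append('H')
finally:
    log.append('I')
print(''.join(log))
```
FGI

Both finally blocks run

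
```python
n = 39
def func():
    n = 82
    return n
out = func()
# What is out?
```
82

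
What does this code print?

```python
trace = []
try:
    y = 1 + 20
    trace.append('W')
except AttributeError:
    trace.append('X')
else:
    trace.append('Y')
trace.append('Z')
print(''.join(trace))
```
WYZ

else block runs when no exception occurs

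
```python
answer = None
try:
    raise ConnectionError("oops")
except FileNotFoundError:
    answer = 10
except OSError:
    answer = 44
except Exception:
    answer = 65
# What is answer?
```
44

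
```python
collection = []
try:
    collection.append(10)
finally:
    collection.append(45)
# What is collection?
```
[10, 45]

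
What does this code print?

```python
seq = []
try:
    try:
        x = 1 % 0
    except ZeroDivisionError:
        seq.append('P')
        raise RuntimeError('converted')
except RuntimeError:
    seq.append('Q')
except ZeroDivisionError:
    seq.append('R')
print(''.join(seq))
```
PQ

New RuntimeError raised, caught by outer RuntimeError handler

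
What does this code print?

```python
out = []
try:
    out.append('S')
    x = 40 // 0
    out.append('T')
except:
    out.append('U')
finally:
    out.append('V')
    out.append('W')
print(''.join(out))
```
SUVW

Code before exception runs, then except, then all of finally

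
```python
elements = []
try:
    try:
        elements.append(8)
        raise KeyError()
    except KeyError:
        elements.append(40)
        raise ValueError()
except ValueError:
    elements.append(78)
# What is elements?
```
[8, 40, 78]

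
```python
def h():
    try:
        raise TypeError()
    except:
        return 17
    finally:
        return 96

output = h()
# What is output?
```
96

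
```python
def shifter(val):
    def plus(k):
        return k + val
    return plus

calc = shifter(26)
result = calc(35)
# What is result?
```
61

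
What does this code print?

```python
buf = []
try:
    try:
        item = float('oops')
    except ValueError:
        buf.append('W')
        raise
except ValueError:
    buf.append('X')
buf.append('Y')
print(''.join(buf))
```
WXY

raise without argument re-raises current exception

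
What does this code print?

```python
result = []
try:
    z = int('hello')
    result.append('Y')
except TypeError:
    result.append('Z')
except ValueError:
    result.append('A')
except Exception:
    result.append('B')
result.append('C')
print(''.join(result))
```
AC

ValueError matches before generic Exception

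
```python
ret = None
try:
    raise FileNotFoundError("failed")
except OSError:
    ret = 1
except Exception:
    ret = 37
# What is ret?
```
1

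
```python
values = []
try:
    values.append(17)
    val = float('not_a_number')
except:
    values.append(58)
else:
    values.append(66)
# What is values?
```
[17, 58]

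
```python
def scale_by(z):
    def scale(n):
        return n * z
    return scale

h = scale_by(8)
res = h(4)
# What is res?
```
32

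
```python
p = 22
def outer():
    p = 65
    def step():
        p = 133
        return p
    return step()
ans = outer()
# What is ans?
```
133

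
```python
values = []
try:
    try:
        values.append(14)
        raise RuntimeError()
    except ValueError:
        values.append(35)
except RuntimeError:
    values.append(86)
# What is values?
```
[14, 86]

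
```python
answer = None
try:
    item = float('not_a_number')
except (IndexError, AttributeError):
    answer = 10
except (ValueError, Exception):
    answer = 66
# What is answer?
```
66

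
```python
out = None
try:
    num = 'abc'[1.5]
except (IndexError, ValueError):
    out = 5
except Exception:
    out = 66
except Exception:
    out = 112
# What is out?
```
66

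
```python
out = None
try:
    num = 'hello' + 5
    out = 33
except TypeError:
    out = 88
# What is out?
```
88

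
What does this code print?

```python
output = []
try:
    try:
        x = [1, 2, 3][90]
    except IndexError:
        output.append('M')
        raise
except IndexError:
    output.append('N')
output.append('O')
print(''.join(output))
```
MNO

raise without argument re-raises current exception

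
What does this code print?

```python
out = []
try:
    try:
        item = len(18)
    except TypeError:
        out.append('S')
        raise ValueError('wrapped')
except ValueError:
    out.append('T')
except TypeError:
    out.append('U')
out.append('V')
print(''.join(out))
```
STV

ValueError raised and caught, original TypeError not re-raised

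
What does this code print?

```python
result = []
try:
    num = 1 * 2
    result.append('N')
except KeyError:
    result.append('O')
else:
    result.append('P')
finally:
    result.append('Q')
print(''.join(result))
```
NPQ

else runs before finally when no exception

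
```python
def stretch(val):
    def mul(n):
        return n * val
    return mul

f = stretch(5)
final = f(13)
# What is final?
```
65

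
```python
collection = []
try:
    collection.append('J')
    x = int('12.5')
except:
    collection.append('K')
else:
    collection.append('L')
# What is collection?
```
['J', 'K']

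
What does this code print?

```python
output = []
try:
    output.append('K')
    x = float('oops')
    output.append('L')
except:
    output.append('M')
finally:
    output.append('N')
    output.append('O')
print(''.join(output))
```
KMNO

Code before exception runs, then except, then all of finally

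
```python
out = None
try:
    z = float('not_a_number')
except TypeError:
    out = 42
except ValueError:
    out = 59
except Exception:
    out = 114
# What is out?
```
59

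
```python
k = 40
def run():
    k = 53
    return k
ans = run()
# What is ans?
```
53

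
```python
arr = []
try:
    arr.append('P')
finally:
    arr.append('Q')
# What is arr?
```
['P', 'Q']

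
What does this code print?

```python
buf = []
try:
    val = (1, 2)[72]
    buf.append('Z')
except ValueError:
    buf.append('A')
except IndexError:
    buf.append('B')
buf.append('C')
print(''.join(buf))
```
BC

IndexError is caught by its specific handler, not ValueError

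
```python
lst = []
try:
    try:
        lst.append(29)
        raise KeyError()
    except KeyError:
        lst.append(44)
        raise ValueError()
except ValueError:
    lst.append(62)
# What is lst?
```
[29, 44, 62]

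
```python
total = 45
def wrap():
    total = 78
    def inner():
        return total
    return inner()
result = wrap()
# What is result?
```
78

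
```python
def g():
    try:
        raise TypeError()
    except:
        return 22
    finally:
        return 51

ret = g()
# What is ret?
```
51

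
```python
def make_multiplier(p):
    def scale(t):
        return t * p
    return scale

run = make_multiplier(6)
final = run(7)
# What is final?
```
42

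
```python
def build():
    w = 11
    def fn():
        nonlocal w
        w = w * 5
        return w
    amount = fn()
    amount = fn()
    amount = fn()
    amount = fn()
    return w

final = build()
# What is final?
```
6875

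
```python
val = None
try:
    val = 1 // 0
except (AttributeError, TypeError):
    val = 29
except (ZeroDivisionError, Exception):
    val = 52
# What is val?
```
52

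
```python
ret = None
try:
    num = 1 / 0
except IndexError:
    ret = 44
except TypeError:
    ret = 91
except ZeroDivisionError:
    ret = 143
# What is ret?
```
143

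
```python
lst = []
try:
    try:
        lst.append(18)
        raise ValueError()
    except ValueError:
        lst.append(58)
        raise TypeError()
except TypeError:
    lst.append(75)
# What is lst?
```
[18, 58, 75]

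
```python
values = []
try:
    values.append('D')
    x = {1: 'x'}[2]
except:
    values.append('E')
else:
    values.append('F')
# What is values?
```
['D', 'E']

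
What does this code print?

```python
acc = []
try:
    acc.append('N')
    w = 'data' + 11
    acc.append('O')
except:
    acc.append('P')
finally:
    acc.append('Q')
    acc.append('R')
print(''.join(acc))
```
NPQR

Code before exception runs, then except, then all of finally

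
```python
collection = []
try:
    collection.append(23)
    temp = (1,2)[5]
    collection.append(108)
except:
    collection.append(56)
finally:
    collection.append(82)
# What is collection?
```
[23, 56, 82]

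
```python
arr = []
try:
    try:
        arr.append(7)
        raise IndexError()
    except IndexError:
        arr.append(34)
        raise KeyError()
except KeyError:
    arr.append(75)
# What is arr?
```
[7, 34, 75]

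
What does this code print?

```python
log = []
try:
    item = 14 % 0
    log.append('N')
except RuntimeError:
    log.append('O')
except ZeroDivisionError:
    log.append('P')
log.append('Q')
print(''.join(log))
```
PQ

ZeroDivisionError is caught by its specific handler, not RuntimeError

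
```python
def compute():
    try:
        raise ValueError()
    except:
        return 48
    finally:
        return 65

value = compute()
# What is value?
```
65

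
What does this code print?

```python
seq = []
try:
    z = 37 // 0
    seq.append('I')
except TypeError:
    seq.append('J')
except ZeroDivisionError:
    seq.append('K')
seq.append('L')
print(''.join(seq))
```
KL

ZeroDivisionError is caught by its specific handler, not TypeError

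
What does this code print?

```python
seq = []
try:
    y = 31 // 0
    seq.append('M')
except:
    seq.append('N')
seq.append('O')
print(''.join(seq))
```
NO

Exception raised in try, caught by bare except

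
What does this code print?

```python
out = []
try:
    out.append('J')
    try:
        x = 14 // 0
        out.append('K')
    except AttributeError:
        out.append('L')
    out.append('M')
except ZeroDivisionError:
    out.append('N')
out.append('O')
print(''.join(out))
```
JNO

Inner handler doesn't match, propagates to outer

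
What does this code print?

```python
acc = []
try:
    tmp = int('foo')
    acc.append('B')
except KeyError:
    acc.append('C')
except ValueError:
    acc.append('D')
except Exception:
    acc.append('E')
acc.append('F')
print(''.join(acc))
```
DF

ValueError matches before generic Exception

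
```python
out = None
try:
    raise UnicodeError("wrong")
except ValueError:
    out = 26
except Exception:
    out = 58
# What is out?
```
26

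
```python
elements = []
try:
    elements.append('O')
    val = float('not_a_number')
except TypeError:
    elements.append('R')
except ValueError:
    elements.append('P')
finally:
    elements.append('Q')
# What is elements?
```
['O', 'P', 'Q']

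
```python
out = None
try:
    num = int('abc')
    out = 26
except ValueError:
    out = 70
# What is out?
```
70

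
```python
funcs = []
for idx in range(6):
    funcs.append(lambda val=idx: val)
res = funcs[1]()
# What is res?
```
1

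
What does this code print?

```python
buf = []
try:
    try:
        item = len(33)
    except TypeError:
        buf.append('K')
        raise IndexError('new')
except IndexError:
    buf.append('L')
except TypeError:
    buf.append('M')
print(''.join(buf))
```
KL

New IndexError raised, caught by outer IndexError handler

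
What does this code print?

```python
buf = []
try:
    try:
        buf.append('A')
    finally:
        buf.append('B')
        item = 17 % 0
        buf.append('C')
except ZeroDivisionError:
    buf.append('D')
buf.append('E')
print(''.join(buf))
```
ABDE

Exception in inner finally caught by outer except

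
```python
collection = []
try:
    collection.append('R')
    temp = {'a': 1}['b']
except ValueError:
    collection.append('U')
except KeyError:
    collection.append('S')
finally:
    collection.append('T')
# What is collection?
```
['R', 'S', 'T']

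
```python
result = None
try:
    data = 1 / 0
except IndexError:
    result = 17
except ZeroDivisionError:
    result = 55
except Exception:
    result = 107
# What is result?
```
55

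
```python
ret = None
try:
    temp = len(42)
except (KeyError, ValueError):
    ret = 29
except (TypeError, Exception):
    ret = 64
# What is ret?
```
64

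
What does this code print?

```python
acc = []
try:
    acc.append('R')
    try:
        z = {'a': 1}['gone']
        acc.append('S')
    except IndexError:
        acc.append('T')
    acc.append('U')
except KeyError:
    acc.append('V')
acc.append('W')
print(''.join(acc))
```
RVW

Inner handler doesn't match, propagates to outer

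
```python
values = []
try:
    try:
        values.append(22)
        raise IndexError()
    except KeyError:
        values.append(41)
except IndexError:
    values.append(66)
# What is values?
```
[22, 66]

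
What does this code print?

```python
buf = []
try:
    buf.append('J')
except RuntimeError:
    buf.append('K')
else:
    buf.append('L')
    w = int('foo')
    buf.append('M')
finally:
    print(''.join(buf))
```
JL

Try succeeds, else appends 'L', ValueError in else is uncaught, finally prints before exception propagates ('M' never appended)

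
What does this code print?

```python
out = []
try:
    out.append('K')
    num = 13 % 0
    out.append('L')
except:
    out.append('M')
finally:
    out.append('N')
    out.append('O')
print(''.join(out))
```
KMNO

Code before exception runs, then except, then all of finally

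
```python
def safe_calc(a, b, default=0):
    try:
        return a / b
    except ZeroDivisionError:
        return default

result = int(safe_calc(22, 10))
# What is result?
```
2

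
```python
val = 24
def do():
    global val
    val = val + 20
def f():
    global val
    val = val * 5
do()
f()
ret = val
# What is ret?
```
220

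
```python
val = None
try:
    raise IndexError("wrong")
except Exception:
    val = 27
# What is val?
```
27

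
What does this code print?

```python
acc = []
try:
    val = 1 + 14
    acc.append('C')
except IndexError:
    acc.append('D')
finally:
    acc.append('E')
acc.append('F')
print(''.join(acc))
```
CEF

finally runs after normal execution too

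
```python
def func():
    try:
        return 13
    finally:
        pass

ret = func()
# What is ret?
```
13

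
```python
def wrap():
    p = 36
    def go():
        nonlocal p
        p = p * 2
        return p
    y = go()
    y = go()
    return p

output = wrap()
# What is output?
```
144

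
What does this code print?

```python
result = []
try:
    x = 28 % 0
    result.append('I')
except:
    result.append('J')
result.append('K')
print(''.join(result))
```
JK

Exception raised in try, caught by bare except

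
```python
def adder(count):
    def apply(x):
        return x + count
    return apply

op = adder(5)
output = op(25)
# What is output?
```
30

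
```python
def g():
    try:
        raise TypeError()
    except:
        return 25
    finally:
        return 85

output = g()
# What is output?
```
85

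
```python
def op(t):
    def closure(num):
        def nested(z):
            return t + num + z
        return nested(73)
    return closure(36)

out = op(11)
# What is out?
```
120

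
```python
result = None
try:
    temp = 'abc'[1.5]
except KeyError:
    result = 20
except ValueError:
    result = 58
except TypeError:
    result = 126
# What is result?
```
126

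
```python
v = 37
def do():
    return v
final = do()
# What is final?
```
37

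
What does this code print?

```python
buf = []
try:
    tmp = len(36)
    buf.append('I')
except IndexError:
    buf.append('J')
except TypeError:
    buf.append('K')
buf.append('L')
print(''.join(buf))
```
KL

TypeError is caught by its specific handler, not IndexError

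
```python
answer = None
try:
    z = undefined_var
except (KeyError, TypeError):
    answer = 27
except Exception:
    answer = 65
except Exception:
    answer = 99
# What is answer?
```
65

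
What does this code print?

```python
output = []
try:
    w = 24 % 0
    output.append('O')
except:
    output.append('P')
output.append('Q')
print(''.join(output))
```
PQ

Exception raised in try, caught by bare except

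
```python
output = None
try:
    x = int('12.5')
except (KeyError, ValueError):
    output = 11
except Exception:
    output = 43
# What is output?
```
11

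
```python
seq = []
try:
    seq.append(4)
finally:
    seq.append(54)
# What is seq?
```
[4, 54]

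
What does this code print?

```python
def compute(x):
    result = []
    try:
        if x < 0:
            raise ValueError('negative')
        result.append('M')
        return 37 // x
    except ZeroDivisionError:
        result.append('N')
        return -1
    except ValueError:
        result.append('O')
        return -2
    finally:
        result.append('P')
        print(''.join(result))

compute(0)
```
MNP

x=0 causes ZeroDivisionError, caught, finally prints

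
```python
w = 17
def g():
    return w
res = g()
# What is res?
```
17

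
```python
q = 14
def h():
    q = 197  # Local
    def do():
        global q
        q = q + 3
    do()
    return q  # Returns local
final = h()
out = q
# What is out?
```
17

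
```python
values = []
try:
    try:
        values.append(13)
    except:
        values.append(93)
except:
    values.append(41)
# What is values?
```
[13]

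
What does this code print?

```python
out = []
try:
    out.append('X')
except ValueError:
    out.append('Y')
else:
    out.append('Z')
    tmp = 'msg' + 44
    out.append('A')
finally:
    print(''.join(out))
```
XZ

Try succeeds, else appends 'Z', TypeError in else is uncaught, finally prints before exception propagates ('A' never appended)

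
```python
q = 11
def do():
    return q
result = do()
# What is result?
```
11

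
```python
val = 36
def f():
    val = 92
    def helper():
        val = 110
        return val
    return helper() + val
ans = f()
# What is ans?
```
202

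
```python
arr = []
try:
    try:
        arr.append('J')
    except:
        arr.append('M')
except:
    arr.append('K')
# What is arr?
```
['J']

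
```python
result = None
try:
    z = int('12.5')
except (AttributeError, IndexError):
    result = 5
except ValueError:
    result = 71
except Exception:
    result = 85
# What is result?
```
71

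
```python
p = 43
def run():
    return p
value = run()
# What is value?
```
43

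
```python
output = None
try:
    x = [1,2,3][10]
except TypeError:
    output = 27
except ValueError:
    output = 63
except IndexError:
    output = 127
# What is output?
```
127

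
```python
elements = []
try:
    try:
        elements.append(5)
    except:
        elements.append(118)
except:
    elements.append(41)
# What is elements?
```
[5]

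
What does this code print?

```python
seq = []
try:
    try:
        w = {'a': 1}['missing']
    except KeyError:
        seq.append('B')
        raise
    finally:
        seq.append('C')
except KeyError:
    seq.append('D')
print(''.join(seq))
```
BCD

finally runs before re-raised exception propagates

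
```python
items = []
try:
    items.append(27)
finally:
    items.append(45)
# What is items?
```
[27, 45]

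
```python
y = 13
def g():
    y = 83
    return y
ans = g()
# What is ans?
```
83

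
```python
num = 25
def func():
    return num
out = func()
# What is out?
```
25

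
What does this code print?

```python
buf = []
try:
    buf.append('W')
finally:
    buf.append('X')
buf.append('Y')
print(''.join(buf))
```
WXY

try/finally without except, no exception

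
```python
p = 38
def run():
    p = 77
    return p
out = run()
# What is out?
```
77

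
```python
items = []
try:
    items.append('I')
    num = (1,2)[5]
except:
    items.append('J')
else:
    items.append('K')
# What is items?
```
['I', 'J']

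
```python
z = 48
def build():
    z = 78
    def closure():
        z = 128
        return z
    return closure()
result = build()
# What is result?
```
128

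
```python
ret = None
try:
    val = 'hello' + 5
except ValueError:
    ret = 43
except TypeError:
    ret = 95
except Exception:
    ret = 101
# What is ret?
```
95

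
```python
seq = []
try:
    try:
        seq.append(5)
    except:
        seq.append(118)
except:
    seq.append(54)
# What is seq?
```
[5]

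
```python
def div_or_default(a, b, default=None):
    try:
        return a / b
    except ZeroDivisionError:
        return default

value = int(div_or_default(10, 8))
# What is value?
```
1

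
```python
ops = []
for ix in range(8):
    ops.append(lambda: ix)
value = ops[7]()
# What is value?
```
7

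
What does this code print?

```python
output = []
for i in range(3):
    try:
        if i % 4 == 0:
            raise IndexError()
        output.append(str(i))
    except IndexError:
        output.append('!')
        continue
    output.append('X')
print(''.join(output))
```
!1X2X

continue in except skips rest of loop body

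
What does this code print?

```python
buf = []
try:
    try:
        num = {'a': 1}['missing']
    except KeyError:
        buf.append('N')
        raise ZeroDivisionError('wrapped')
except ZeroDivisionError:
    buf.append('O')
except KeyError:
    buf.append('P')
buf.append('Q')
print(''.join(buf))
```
NOQ

ZeroDivisionError raised and caught, original KeyError not re-raised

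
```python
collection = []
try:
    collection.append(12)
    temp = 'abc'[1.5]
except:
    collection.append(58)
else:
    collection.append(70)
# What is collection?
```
[12, 58]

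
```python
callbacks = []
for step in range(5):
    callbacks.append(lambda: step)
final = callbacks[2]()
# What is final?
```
4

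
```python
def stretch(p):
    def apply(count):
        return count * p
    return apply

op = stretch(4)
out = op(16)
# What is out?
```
64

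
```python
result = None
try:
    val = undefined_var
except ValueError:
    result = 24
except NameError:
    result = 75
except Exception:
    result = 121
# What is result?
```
75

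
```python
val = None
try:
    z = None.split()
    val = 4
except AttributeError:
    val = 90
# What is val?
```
90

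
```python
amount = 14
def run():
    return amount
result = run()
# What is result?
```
14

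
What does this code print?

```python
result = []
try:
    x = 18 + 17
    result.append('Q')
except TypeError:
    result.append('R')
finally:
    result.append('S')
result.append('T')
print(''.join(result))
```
QST

finally runs after normal execution too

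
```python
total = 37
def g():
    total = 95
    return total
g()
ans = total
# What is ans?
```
37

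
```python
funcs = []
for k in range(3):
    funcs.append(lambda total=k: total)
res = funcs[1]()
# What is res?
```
1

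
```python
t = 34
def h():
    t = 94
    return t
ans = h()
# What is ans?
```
94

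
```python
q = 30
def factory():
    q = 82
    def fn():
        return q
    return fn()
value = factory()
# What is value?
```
82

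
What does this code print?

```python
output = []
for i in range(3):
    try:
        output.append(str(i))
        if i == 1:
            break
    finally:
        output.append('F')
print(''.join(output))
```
0F1F

finally runs even when breaking out of loop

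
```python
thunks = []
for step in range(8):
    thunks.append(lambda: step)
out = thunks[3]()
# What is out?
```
7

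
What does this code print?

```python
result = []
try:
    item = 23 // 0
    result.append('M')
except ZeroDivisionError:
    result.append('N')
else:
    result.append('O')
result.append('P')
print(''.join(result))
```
NP

else block skipped when exception is caught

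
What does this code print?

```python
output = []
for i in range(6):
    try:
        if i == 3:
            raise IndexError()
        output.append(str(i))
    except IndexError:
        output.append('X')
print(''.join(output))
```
012X45

Exception on i=3 caught, loop continues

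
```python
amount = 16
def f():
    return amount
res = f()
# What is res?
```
16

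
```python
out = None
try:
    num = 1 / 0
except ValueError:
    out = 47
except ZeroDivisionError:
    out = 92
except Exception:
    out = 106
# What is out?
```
92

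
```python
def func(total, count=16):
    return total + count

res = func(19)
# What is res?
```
35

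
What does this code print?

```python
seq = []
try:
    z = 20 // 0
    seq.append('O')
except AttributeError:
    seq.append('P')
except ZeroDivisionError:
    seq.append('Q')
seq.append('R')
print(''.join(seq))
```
QR

ZeroDivisionError is caught by its specific handler, not AttributeError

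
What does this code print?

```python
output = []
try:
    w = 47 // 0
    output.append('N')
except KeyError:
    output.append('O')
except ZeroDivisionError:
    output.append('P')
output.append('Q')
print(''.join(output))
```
PQ

ZeroDivisionError is caught by its specific handler, not KeyError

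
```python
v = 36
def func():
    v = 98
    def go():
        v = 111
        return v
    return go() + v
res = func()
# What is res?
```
209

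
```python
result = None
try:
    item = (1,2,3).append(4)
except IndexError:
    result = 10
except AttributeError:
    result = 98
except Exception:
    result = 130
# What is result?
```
98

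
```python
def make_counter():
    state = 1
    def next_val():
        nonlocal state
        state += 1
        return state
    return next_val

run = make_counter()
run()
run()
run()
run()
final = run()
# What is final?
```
6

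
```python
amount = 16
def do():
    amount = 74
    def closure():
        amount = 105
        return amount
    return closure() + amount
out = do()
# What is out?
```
179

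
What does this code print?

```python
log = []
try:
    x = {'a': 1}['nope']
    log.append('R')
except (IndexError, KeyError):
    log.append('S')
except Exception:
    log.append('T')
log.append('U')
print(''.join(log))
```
SU

KeyError matches tuple containing it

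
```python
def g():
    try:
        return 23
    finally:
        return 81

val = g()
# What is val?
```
81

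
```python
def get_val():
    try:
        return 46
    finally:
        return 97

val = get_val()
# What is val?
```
97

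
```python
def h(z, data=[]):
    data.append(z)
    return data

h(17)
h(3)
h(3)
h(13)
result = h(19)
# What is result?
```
[17, 3, 3, 13, 19]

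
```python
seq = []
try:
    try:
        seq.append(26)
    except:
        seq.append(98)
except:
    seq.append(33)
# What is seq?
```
[26]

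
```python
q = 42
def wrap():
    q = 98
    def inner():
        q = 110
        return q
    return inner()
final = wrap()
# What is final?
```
110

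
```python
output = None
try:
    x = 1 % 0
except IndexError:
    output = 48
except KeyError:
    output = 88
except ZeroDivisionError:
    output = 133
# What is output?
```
133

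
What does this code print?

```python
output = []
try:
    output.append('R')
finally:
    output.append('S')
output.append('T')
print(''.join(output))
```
RST

try/finally without except, no exception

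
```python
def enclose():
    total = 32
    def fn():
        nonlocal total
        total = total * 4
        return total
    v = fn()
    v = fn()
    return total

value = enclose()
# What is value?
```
512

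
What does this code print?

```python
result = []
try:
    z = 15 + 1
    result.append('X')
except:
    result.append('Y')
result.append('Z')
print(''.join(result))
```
XZ

No exception, try block completes normally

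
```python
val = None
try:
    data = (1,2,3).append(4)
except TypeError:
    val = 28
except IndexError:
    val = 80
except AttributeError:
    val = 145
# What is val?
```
145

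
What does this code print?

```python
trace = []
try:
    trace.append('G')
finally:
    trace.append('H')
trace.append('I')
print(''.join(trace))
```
GHI

try/finally without except, no exception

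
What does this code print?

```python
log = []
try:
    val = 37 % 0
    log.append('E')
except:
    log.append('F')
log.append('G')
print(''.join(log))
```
FG

Exception raised in try, caught by bare except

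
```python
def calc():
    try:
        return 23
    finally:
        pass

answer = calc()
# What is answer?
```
23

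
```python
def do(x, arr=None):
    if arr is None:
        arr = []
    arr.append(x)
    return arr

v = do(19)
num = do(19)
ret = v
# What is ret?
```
[19]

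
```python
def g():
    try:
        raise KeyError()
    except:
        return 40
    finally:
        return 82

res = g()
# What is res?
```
82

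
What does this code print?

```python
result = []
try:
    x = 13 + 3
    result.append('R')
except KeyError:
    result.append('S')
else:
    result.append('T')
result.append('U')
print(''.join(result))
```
RTU

else block runs when no exception occurs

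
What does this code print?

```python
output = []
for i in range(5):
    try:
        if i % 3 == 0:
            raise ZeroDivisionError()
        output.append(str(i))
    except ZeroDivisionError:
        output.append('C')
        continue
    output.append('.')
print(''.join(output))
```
C1.2.C4.

continue in except skips rest of loop body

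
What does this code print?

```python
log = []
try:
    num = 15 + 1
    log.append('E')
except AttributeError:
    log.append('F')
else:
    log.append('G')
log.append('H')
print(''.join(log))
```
EGH

else block runs when no exception occurs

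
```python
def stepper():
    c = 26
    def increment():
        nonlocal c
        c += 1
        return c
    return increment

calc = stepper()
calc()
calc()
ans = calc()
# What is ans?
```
29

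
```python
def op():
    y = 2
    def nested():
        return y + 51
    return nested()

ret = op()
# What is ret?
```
53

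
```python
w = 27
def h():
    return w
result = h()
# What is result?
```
27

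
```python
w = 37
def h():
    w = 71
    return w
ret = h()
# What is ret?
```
71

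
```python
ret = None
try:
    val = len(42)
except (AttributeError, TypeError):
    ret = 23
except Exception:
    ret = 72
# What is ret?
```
23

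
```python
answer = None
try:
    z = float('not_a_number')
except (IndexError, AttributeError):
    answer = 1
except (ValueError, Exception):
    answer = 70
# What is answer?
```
70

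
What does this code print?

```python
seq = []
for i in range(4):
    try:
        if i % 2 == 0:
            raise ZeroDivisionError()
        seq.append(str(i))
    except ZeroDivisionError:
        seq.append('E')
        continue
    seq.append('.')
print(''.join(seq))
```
E1.E3.

continue in except skips rest of loop body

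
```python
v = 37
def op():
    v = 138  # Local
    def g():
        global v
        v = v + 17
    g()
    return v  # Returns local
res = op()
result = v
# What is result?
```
54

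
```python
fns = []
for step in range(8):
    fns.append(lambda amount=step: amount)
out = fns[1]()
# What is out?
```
1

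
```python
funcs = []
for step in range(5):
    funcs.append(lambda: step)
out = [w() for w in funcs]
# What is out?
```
[4, 4, 4, 4, 4]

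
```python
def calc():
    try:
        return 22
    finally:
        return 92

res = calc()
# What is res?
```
92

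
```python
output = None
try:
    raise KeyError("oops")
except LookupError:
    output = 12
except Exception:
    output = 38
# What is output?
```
12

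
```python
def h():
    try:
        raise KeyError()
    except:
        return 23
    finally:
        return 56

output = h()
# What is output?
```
56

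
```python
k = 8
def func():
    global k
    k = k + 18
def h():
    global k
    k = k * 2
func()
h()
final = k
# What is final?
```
52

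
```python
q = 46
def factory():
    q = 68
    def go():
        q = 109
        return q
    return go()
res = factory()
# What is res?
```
109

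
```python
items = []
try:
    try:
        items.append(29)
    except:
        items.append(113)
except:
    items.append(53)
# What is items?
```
[29]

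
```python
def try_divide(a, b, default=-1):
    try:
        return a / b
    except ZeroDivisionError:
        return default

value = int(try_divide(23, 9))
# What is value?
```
2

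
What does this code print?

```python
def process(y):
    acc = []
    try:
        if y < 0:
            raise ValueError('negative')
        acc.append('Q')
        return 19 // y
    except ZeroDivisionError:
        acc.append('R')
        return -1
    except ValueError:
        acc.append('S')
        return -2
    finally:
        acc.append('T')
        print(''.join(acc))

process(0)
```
QRT

y=0 causes ZeroDivisionError, caught, finally prints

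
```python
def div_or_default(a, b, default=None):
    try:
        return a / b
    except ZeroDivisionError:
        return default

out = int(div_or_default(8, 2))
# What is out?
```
4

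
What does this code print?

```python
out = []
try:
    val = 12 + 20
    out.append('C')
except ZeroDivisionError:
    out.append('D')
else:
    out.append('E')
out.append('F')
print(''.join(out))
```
CEF

else block runs when no exception occurs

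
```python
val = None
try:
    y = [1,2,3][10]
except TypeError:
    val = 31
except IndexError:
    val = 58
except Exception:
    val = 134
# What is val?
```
58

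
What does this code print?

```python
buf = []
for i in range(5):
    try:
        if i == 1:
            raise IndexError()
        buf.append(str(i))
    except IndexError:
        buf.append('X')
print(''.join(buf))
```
0X234

Exception on i=1 caught, loop continues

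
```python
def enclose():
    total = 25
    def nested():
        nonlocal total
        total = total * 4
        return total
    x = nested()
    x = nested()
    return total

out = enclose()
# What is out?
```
400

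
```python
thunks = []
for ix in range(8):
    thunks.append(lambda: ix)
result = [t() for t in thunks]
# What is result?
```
[7, 7, 7, 7, 7, 7, 7, 7]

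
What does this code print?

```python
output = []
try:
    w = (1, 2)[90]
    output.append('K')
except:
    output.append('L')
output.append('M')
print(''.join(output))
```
LM

Exception raised in try, caught by bare except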